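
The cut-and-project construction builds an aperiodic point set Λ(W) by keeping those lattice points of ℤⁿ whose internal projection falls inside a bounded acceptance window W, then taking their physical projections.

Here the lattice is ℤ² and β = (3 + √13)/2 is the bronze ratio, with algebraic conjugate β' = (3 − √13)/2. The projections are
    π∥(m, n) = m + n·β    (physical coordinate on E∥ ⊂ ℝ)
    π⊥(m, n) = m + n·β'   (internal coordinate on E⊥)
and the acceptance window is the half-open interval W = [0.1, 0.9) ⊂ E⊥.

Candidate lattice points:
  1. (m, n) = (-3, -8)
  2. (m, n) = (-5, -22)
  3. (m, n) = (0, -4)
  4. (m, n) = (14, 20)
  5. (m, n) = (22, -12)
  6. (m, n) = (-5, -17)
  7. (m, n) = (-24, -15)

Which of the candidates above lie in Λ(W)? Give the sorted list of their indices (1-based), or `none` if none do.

β' = (3−√13)/2 ≈ -0.302776.
#1 (-3,-8): internal coord -3 + (-8)·β' = -0.577795; -0.577795 ∉ [0.1, 0.9) → out
#2 (-5,-22): internal coord -5 + (-22)·β' = +1.661064; +1.661064 ∉ [0.1, 0.9) → out
#3 (0,-4): internal coord 0 + (-4)·β' = +1.211103; +1.211103 ∉ [0.1, 0.9) → out
#4 (14,20): internal coord 14 + (20)·β' = +7.944487; +7.944487 ∉ [0.1, 0.9) → out
#5 (22,-12): internal coord 22 + (-12)·β' = +25.633308; +25.633308 ∉ [0.1, 0.9) → out
#6 (-5,-17): internal coord -5 + (-17)·β' = +0.147186; +0.147186 ∈ [0.1, 0.9) → IN Λ
#7 (-24,-15): internal coord -24 + (-15)·β' = -19.458365; -19.458365 ∉ [0.1, 0.9) → out

6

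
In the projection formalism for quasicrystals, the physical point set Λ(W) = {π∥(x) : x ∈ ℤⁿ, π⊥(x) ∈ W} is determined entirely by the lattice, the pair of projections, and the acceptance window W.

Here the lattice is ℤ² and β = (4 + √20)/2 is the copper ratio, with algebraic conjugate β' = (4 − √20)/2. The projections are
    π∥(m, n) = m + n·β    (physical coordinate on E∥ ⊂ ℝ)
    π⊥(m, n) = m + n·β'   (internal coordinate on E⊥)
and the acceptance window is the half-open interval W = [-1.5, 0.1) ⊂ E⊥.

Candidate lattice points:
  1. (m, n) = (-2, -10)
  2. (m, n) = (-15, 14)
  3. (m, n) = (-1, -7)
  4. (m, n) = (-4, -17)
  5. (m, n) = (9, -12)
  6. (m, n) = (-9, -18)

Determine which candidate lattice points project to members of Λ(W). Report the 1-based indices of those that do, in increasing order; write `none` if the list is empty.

4

Numerically β ≈ 4.236068 and β' = −1/β ≈ -0.236068.
#1 (-2,-10): internal coord -2 + (-10)·β' = +0.360680; +0.360680 ∉ [-1.5, 0.1) → out
#2 (-15,14): internal coord -15 + (14)·β' = -18.304952; -18.304952 ∉ [-1.5, 0.1) → out
#3 (-1,-7): internal coord -1 + (-7)·β' = +0.652476; +0.652476 ∉ [-1.5, 0.1) → out
#4 (-4,-17): internal coord -4 + (-17)·β' = +0.013156; +0.013156 ∈ [-1.5, 0.1) → IN Λ
#5 (9,-12): internal coord 9 + (-12)·β' = +11.832816; +11.832816 ∉ [-1.5, 0.1) → out
#6 (-9,-18): internal coord -9 + (-18)·β' = -4.750776; -4.750776 ∉ [-1.5, 0.1) → out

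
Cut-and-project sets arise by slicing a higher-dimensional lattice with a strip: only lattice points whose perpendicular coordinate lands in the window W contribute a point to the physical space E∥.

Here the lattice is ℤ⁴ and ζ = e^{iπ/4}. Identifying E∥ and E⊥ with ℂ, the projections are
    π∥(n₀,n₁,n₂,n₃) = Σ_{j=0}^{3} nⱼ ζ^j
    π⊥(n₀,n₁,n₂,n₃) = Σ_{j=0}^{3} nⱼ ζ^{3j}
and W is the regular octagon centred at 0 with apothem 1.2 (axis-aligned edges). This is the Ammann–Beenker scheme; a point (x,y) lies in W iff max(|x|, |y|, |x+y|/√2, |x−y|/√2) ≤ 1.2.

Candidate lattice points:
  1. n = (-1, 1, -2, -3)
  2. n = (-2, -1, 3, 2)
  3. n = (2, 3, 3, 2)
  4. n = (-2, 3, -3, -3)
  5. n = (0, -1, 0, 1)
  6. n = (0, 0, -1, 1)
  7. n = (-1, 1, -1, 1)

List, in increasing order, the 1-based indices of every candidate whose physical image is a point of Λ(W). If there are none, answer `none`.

π⊥(n) = n₀ + n₁ζ³ + n₂ζ⁶ + n₃ζ⁹ where ζ = e^{iπ/4}.
#1 (-1, 1, -2, -3): internal (-3.828427, 0.585786); octagon support 3.828427 vs apothem 1.2 → ∉ W
#2 (-2, -1, 3, 2): internal (0.121320, -2.292893); octagon support 2.292893 vs apothem 1.2 → ∉ W
#3 (2, 3, 3, 2): internal (1.292893, 0.535534); octagon support 1.292893 vs apothem 1.2 → ∉ W
#4 (-2, 3, -3, -3): internal (-6.242641, 3.000000); octagon support 6.535534 vs apothem 1.2 → ∉ W
#5 (0, -1, 0, 1): internal (1.414214, 0.000000); octagon support 1.414214 vs apothem 1.2 → ∉ W
#6 (0, 0, -1, 1): internal (0.707107, 1.707107); octagon support 1.707107 vs apothem 1.2 → ∉ W
#7 (-1, 1, -1, 1): internal (-1.000000, 2.414214); octagon support 2.414214 vs apothem 1.2 → ∉ W

none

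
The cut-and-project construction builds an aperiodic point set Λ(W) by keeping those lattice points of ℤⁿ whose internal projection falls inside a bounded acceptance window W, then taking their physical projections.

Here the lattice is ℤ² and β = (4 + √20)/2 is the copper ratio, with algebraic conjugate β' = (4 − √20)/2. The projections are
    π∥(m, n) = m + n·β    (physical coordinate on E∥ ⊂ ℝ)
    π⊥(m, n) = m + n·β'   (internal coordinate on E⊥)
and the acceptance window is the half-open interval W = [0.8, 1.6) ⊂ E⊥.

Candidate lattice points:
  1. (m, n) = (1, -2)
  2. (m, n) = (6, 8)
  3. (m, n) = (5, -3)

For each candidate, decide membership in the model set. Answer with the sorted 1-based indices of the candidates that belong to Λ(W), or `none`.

1

β' = (4−√20)/2 ≈ -0.2361.
#1 (1,-2): internal coord 1 + (-2)·β' = +1.4721; +1.4721 ∈ [0.8, 1.6) → IN Λ
#2 (6,8): internal coord 6 + (8)·β' = +4.1115; +4.1115 ∉ [0.8, 1.6) → out
#3 (5,-3): internal coord 5 + (-3)·β' = +5.7082; +5.7082 ∉ [0.8, 1.6) → out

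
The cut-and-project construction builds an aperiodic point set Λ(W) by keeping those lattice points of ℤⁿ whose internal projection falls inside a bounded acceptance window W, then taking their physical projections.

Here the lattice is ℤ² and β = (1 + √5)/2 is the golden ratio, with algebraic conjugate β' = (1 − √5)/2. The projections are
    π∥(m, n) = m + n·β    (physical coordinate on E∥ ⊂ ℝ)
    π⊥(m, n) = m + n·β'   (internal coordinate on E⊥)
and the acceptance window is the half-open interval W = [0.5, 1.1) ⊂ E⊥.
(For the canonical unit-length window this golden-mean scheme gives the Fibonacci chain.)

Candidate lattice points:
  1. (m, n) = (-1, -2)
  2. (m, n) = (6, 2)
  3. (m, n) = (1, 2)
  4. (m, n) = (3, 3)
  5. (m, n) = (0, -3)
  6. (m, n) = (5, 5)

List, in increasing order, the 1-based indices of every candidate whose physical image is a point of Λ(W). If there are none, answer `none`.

Numerically β ≈ 1.6180 and β' = −1/β ≈ -0.6180.
candidate 1: (m,n)=(-1,-2) → π∥ = -1-2·β ≈ -4.2361, π⊥ = -1-2·β' ≈ 0.2361 ∉ [0.5, 1.1) ⇒ out
candidate 2: (m,n)=(6,2) → π∥ = 6+2·β ≈ 9.2361, π⊥ = 6+2·β' ≈ 4.7639 ∉ [0.5, 1.1) ⇒ out
candidate 3: (m,n)=(1,2) → π∥ = 1+2·β ≈ 4.2361, π⊥ = 1+2·β' ≈ -0.2361 ∉ [0.5, 1.1) ⇒ out
candidate 4: (m,n)=(3,3) → π∥ = 3+3·β ≈ 7.8541, π⊥ = 3+3·β' ≈ 1.1459 ∉ [0.5, 1.1) ⇒ out
candidate 5: (m,n)=(0,-3) → π∥ = 0-3·β ≈ -4.8541, π⊥ = 0-3·β' ≈ 1.8541 ∉ [0.5, 1.1) ⇒ out
candidate 6: (m,n)=(5,5) → π∥ = 5+5·β ≈ 13.0902, π⊥ = 5+5·β' ≈ 1.9098 ∉ [0.5, 1.1) ⇒ out

none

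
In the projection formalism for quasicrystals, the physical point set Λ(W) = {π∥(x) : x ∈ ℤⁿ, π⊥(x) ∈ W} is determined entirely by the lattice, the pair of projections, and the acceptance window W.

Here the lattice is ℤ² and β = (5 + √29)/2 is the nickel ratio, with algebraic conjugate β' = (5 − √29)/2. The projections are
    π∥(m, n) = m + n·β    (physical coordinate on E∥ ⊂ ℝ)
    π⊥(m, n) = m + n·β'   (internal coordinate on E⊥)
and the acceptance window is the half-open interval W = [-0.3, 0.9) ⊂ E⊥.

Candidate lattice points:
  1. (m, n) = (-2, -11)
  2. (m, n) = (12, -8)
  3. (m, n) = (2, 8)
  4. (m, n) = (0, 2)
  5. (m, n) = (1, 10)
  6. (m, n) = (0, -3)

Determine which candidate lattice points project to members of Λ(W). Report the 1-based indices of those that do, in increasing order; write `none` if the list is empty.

1, 3, 6

Compute β' = (5−√29)/2 = -0.1926, so π⊥(m,n) = m -0.1926·n.
#1 (-2,-11): internal coord -2 + (-11)·β' = +0.1184; +0.1184 ∈ [-0.3, 0.9) → IN Λ
#2 (12,-8): internal coord 12 + (-8)·β' = +13.5407; +13.5407 ∉ [-0.3, 0.9) → out
#3 (2,8): internal coord 2 + (8)·β' = +0.4593; +0.4593 ∈ [-0.3, 0.9) → IN Λ
#4 (0,2): internal coord 0 + (2)·β' = -0.3852; -0.3852 ∉ [-0.3, 0.9) → out
#5 (1,10): internal coord 1 + (10)·β' = -0.9258; -0.9258 ∉ [-0.3, 0.9) → out
#6 (0,-3): internal coord 0 + (-3)·β' = +0.5777; +0.5777 ∈ [-0.3, 0.9) → IN Λ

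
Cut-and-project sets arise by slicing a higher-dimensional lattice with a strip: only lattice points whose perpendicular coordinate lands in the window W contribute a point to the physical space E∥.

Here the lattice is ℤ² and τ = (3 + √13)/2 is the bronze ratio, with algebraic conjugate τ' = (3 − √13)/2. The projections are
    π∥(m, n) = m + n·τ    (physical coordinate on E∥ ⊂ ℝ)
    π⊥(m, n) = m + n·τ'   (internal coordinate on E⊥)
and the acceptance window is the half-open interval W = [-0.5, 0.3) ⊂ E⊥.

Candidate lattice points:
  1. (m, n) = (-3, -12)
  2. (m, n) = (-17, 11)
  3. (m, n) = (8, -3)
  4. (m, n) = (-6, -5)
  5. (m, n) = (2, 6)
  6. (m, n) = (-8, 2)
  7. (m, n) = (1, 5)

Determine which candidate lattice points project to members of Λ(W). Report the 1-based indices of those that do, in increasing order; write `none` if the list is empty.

τ' = (3−√13)/2 ≈ -0.3028.
[1] lift (-3,-12): star map gives 0.6333; window check -0.5 ≤ 0.6333 < 0.3 is false → out
[2] lift (-17,11): star map gives -20.3305; window check -0.5 ≤ -20.3305 < 0.3 is false → out
[3] lift (8,-3): star map gives 8.9083; window check -0.5 ≤ 8.9083 < 0.3 is false → out
[4] lift (-6,-5): star map gives -4.4861; window check -0.5 ≤ -4.4861 < 0.3 is false → out
[5] lift (2,6): star map gives 0.1833; window check -0.5 ≤ 0.1833 < 0.3 is true → IN Λ
[6] lift (-8,2): star map gives -8.6056; window check -0.5 ≤ -8.6056 < 0.3 is false → out
[7] lift (1,5): star map gives -0.5139; window check -0.5 ≤ -0.5139 < 0.3 is false → out

5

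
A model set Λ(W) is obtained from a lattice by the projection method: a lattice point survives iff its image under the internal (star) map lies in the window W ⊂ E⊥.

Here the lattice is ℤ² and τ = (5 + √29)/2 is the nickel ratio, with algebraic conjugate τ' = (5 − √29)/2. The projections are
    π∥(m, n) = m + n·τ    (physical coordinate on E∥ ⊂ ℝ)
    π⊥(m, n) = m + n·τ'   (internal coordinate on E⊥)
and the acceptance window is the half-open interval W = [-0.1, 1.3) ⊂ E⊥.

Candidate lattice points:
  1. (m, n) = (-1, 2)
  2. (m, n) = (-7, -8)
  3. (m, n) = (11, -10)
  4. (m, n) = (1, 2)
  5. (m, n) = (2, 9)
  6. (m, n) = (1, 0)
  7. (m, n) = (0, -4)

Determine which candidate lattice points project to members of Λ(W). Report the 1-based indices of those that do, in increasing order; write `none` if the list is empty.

τ' = (5−√29)/2 ≈ -0.1926.
candidate 1: (m,n)=(-1,2) → π∥ = -1+2·τ ≈ 9.3852, π⊥ = -1+2·τ' ≈ -1.3852 ∉ [-0.1, 1.3) ⇒ out
candidate 2: (m,n)=(-7,-8) → π∥ = -7-8·τ ≈ -48.5407, π⊥ = -7-8·τ' ≈ -5.4593 ∉ [-0.1, 1.3) ⇒ out
candidate 3: (m,n)=(11,-10) → π∥ = 11-10·τ ≈ -40.9258, π⊥ = 11-10·τ' ≈ 12.9258 ∉ [-0.1, 1.3) ⇒ out
candidate 4: (m,n)=(1,2) → π∥ = 1+2·τ ≈ 11.3852, π⊥ = 1+2·τ' ≈ 0.6148 ∈ [-0.1, 1.3) ⇒ IN Λ
candidate 5: (m,n)=(2,9) → π∥ = 2+9·τ ≈ 48.7332, π⊥ = 2+9·τ' ≈ 0.2668 ∈ [-0.1, 1.3) ⇒ IN Λ
candidate 6: (m,n)=(1,0) → π∥ = 1+0·τ ≈ 1.0000, π⊥ = 1+0·τ' ≈ 1.0000 ∈ [-0.1, 1.3) ⇒ IN Λ
candidate 7: (m,n)=(0,-4) → π∥ = 0-4·τ ≈ -20.7703, π⊥ = 0-4·τ' ≈ 0.7703 ∈ [-0.1, 1.3) ⇒ IN Λ

4, 5, 6, 7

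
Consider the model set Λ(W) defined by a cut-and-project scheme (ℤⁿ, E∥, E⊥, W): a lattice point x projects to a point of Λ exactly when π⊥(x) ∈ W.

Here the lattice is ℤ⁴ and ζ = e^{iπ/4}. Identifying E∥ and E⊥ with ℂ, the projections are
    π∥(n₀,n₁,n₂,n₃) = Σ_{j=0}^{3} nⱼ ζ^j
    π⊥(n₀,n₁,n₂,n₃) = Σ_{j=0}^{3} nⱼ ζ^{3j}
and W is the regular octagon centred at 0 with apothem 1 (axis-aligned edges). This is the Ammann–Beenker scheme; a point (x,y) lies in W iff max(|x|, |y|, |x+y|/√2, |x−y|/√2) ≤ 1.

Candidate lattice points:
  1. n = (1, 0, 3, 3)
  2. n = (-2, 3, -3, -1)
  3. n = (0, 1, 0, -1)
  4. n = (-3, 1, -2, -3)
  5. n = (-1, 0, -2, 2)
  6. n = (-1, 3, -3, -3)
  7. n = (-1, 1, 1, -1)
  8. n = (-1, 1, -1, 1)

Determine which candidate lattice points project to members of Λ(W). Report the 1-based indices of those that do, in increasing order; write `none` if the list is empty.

π⊥(n) = n₀ + n₁ζ³ + n₂ζ⁶ + n₃ζ⁹ where ζ = e^{iπ/4}.
candidate 1: n = (1, 0, 3, 3) → π⊥ ≈ (+3.1213, -0.8787); max(|x|,|y|,|x±y|/√2) = 3.1213 > 1 ⇒ ∉ W
candidate 2: n = (-2, 3, -3, -1) → π⊥ ≈ (-4.8284, +4.4142); max(|x|,|y|,|x±y|/√2) = 6.5355 > 1 ⇒ ∉ W
candidate 3: n = (0, 1, 0, -1) → π⊥ ≈ (-1.4142, +0.0000); max(|x|,|y|,|x±y|/√2) = 1.4142 > 1 ⇒ ∉ W
candidate 4: n = (-3, 1, -2, -3) → π⊥ ≈ (-5.8284, +0.5858); max(|x|,|y|,|x±y|/√2) = 5.8284 > 1 ⇒ ∉ W
candidate 5: n = (-1, 0, -2, 2) → π⊥ ≈ (+0.4142, +3.4142); max(|x|,|y|,|x±y|/√2) = 3.4142 > 1 ⇒ ∉ W
candidate 6: n = (-1, 3, -3, -3) → π⊥ ≈ (-5.2426, +3.0000); max(|x|,|y|,|x±y|/√2) = 5.8284 > 1 ⇒ ∉ W
candidate 7: n = (-1, 1, 1, -1) → π⊥ ≈ (-2.4142, -1.0000); max(|x|,|y|,|x±y|/√2) = 2.4142 > 1 ⇒ ∉ W
candidate 8: n = (-1, 1, -1, 1) → π⊥ ≈ (-1.0000, +2.4142); max(|x|,|y|,|x±y|/√2) = 2.4142 > 1 ⇒ ∉ W

none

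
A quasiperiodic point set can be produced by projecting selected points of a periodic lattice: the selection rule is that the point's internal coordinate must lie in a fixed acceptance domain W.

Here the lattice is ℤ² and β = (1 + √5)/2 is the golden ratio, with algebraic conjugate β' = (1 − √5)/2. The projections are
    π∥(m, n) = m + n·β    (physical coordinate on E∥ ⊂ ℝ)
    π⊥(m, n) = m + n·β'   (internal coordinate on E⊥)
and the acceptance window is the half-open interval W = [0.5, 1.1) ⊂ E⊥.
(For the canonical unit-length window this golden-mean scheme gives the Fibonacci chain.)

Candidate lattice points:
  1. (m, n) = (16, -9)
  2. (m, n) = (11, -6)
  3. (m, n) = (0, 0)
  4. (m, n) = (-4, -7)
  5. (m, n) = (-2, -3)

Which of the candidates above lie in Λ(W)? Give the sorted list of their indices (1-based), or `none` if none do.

none

Compute β' = (1−√5)/2 = -0.6180, so π⊥(m,n) = m -0.6180·n.
[1] lift (16,-9): star map gives 21.5623; window check 0.5 ≤ 21.5623 < 1.1 is false → out
[2] lift (11,-6): star map gives 14.7082; window check 0.5 ≤ 14.7082 < 1.1 is false → out
[3] lift (0,0): star map gives 0.0000; window check 0.5 ≤ 0.0000 < 1.1 is false → out
[4] lift (-4,-7): star map gives 0.3262; window check 0.5 ≤ 0.3262 < 1.1 is false → out
[5] lift (-2,-3): star map gives -0.1459; window check 0.5 ≤ -0.1459 < 1.1 is false → out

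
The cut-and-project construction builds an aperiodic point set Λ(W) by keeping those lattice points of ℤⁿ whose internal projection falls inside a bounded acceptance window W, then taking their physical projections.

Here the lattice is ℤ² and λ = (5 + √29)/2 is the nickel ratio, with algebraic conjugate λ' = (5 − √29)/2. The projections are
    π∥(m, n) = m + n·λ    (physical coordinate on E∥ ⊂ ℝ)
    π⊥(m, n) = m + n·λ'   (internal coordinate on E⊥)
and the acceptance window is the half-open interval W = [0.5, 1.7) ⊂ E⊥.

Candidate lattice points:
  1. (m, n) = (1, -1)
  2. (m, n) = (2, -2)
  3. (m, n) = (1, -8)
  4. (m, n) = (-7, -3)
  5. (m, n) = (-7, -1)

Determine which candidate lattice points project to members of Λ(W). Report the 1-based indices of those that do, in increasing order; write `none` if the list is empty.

Numerically λ ≈ 5.19258 and λ' = −1/λ ≈ -0.19258.
[1] lift (1,-1): star map gives 1.19258; window check 0.5 ≤ 1.19258 < 1.7 is true → IN Λ
[2] lift (2,-2): star map gives 2.38516; window check 0.5 ≤ 2.38516 < 1.7 is false → out
[3] lift (1,-8): star map gives 2.54066; window check 0.5 ≤ 2.54066 < 1.7 is false → out
[4] lift (-7,-3): star map gives -6.42225; window check 0.5 ≤ -6.42225 < 1.7 is false → out
[5] lift (-7,-1): star map gives -6.80742; window check 0.5 ≤ -6.80742 < 1.7 is false → out

1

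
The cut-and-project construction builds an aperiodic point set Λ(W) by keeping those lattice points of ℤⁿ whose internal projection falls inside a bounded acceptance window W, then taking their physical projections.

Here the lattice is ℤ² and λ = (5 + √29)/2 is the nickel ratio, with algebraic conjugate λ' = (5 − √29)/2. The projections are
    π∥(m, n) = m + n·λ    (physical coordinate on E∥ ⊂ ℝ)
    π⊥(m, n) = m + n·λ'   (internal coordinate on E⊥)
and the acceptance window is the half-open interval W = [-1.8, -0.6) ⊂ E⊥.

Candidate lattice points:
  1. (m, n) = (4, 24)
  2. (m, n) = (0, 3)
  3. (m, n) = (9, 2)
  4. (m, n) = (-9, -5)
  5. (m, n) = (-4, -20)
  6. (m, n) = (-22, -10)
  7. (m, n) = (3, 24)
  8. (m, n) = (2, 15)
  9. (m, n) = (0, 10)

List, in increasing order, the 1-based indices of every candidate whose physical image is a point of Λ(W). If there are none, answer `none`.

1, 7, 8

Compute λ' = (5−√29)/2 = -0.1926, so π⊥(m,n) = m -0.1926·n.
candidate 1: (m,n)=(4,24) → π∥ = 4+24·λ ≈ 128.6220, π⊥ = 4+24·λ' ≈ -0.6220 ∈ [-1.8, -0.6) ⇒ IN Λ
candidate 2: (m,n)=(0,3) → π∥ = 0+3·λ ≈ 15.5777, π⊥ = 0+3·λ' ≈ -0.5777 ∉ [-1.8, -0.6) ⇒ out
candidate 3: (m,n)=(9,2) → π∥ = 9+2·λ ≈ 19.3852, π⊥ = 9+2·λ' ≈ 8.6148 ∉ [-1.8, -0.6) ⇒ out
candidate 4: (m,n)=(-9,-5) → π∥ = -9-5·λ ≈ -34.9629, π⊥ = -9-5·λ' ≈ -8.0371 ∉ [-1.8, -0.6) ⇒ out
candidate 5: (m,n)=(-4,-20) → π∥ = -4-20·λ ≈ -107.8516, π⊥ = -4-20·λ' ≈ -0.1484 ∉ [-1.8, -0.6) ⇒ out
candidate 6: (m,n)=(-22,-10) → π∥ = -22-10·λ ≈ -73.9258, π⊥ = -22-10·λ' ≈ -20.0742 ∉ [-1.8, -0.6) ⇒ out
candidate 7: (m,n)=(3,24) → π∥ = 3+24·λ ≈ 127.6220, π⊥ = 3+24·λ' ≈ -1.6220 ∈ [-1.8, -0.6) ⇒ IN Λ
candidate 8: (m,n)=(2,15) → π∥ = 2+15·λ ≈ 79.8887, π⊥ = 2+15·λ' ≈ -0.8887 ∈ [-1.8, -0.6) ⇒ IN Λ
candidate 9: (m,n)=(0,10) → π∥ = 0+10·λ ≈ 51.9258, π⊥ = 0+10·λ' ≈ -1.9258 ∉ [-1.8, -0.6) ⇒ out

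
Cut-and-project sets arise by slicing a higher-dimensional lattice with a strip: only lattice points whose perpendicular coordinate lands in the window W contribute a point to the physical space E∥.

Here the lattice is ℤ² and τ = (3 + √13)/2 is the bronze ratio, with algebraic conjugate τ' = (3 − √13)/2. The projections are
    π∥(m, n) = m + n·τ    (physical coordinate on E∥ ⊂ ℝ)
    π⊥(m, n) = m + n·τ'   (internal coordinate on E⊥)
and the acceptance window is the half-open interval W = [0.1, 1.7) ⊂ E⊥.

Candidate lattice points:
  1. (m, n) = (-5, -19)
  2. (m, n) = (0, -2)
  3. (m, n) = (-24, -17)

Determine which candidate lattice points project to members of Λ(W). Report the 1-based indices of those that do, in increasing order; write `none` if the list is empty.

τ' = (3−√13)/2 ≈ -0.30278.
[1] lift (-5,-19): star map gives 0.75274; window check 0.1 ≤ 0.75274 < 1.7 is true → IN Λ
[2] lift (0,-2): star map gives 0.60555; window check 0.1 ≤ 0.60555 < 1.7 is true → IN Λ
[3] lift (-24,-17): star map gives -18.85281; window check 0.1 ≤ -18.85281 < 1.7 is false → out

1, 2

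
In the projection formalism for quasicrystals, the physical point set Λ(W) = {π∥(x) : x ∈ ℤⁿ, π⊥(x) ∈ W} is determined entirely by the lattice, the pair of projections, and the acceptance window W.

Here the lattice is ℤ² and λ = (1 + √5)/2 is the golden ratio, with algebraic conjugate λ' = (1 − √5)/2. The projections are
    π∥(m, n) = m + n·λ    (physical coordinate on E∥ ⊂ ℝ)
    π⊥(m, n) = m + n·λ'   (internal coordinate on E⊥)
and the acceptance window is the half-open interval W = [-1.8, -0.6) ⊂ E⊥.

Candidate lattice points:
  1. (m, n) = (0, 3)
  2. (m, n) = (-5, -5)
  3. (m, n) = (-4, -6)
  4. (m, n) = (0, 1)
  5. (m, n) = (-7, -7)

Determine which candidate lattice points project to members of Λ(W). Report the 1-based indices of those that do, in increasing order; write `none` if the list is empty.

λ' = (1−√5)/2 ≈ -0.6180.
[1] lift (0,3): star map gives -1.8541; window check -1.8 ≤ -1.8541 < -0.6 is false → out
[2] lift (-5,-5): star map gives -1.9098; window check -1.8 ≤ -1.9098 < -0.6 is false → out
[3] lift (-4,-6): star map gives -0.2918; window check -1.8 ≤ -0.2918 < -0.6 is false → out
[4] lift (0,1): star map gives -0.6180; window check -1.8 ≤ -0.6180 < -0.6 is true → IN Λ
[5] lift (-7,-7): star map gives -2.6738; window check -1.8 ≤ -2.6738 < -0.6 is false → out

4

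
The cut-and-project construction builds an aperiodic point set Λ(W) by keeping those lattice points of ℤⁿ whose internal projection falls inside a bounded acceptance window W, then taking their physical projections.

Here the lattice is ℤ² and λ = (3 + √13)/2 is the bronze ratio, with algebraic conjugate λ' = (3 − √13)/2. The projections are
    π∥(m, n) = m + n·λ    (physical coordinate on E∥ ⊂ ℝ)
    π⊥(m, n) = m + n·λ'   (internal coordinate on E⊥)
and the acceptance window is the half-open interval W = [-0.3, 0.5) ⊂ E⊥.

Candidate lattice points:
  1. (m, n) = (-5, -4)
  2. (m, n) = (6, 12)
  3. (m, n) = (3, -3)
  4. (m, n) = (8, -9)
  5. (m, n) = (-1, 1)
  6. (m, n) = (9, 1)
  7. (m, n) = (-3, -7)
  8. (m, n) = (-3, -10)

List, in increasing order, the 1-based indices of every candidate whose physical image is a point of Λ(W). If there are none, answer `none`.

Compute λ' = (3−√13)/2 = -0.302776, so π⊥(m,n) = m -0.302776·n.
#1 (-5,-4): internal coord -5 + (-4)·λ' = -3.788897; -3.788897 ∉ [-0.3, 0.5) → out
#2 (6,12): internal coord 6 + (12)·λ' = +2.366692; +2.366692 ∉ [-0.3, 0.5) → out
#3 (3,-3): internal coord 3 + (-3)·λ' = +3.908327; +3.908327 ∉ [-0.3, 0.5) → out
#4 (8,-9): internal coord 8 + (-9)·λ' = +10.724981; +10.724981 ∉ [-0.3, 0.5) → out
#5 (-1,1): internal coord -1 + (1)·λ' = -1.302776; -1.302776 ∉ [-0.3, 0.5) → out
#6 (9,1): internal coord 9 + (1)·λ' = +8.697224; +8.697224 ∉ [-0.3, 0.5) → out
#7 (-3,-7): internal coord -3 + (-7)·λ' = -0.880571; -0.880571 ∉ [-0.3, 0.5) → out
#8 (-3,-10): internal coord -3 + (-10)·λ' = +0.027756; +0.027756 ∈ [-0.3, 0.5) → IN Λ

8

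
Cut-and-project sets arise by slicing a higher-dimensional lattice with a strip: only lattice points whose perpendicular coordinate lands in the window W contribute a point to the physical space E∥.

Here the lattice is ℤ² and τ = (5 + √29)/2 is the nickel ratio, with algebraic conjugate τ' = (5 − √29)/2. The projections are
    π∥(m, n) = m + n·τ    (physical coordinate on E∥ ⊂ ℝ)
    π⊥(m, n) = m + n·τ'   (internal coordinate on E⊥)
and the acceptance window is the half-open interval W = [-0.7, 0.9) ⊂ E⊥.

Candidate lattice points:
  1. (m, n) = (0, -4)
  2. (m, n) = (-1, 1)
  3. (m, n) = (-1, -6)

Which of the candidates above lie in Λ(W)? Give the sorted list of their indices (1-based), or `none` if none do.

Compute τ' = (5−√29)/2 = -0.1926, so π⊥(m,n) = m -0.1926·n.
[1] lift (0,-4): star map gives 0.7703; window check -0.7 ≤ 0.7703 < 0.9 is true → IN Λ
[2] lift (-1,1): star map gives -1.1926; window check -0.7 ≤ -1.1926 < 0.9 is false → out
[3] lift (-1,-6): star map gives 0.1555; window check -0.7 ≤ 0.1555 < 0.9 is true → IN Λ

1, 3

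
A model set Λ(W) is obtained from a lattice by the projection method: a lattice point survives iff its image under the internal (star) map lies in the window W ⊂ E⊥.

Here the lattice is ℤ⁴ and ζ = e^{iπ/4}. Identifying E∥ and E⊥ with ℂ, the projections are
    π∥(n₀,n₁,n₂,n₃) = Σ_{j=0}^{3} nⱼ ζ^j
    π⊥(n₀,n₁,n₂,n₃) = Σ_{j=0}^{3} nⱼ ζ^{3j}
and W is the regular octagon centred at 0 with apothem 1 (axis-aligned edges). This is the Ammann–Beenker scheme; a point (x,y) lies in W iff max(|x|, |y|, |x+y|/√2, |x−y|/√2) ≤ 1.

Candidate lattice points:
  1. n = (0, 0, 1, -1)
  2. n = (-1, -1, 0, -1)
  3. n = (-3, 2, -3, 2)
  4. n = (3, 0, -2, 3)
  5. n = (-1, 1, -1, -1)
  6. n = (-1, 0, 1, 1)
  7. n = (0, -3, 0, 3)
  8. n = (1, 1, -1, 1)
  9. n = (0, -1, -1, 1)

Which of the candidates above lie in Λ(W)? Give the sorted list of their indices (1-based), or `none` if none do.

6

π⊥(n) = n₀ + n₁ζ³ + n₂ζ⁶ + n₃ζ⁹ where ζ = e^{iπ/4}.
candidate 1: n = (0, 0, 1, -1) → π⊥ ≈ (-0.707107, -1.707107); max(|x|,|y|,|x±y|/√2) = 1.707107 > 1 ⇒ ∉ W
candidate 2: n = (-1, -1, 0, -1) → π⊥ ≈ (-1.000000, -1.414214); max(|x|,|y|,|x±y|/√2) = 1.707107 > 1 ⇒ ∉ W
candidate 3: n = (-3, 2, -3, 2) → π⊥ ≈ (-3.000000, +5.828427); max(|x|,|y|,|x±y|/√2) = 6.242641 > 1 ⇒ ∉ W
candidate 4: n = (3, 0, -2, 3) → π⊥ ≈ (+5.121320, +4.121320); max(|x|,|y|,|x±y|/√2) = 6.535534 > 1 ⇒ ∉ W
candidate 5: n = (-1, 1, -1, -1) → π⊥ ≈ (-2.414214, +1.000000); max(|x|,|y|,|x±y|/√2) = 2.414214 > 1 ⇒ ∉ W
candidate 6: n = (-1, 0, 1, 1) → π⊥ ≈ (-0.292893, -0.292893); max(|x|,|y|,|x±y|/√2) = 0.414214 ≤ 1 ⇒ ∈ W
candidate 7: n = (0, -3, 0, 3) → π⊥ ≈ (+4.242641, +0.000000); max(|x|,|y|,|x±y|/√2) = 4.242641 > 1 ⇒ ∉ W
candidate 8: n = (1, 1, -1, 1) → π⊥ ≈ (+1.000000, +2.414214); max(|x|,|y|,|x±y|/√2) = 2.414214 > 1 ⇒ ∉ W
candidate 9: n = (0, -1, -1, 1) → π⊥ ≈ (+1.414214, +1.000000); max(|x|,|y|,|x±y|/√2) = 1.707107 > 1 ⇒ ∉ W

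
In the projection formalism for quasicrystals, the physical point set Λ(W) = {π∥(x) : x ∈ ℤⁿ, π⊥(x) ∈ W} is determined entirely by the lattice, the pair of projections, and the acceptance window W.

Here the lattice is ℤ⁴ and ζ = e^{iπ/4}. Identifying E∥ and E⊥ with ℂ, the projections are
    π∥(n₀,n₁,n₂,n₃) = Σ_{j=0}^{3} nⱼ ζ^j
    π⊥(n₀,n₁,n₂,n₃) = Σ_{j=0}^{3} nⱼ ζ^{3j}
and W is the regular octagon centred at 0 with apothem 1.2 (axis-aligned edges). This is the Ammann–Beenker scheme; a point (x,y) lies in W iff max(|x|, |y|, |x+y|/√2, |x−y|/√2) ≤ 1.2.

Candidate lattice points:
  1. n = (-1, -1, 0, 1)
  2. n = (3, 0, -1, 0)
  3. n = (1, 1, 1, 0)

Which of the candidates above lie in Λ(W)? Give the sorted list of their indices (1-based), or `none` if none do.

1, 3

Internal map: ζ^{3j} for j=0..3 gives (1,0), (−√2/2,√2/2), (0,−1), (√2/2,√2/2).
#1 (-1, -1, 0, 1): internal (0.414214, 0.000000); octagon support 0.414214 vs apothem 1.2 → ∈ W
#2 (3, 0, -1, 0): internal (3.000000, 1.000000); octagon support 3.000000 vs apothem 1.2 → ∉ W
#3 (1, 1, 1, 0): internal (0.292893, -0.292893); octagon support 0.414214 vs apothem 1.2 → ∈ W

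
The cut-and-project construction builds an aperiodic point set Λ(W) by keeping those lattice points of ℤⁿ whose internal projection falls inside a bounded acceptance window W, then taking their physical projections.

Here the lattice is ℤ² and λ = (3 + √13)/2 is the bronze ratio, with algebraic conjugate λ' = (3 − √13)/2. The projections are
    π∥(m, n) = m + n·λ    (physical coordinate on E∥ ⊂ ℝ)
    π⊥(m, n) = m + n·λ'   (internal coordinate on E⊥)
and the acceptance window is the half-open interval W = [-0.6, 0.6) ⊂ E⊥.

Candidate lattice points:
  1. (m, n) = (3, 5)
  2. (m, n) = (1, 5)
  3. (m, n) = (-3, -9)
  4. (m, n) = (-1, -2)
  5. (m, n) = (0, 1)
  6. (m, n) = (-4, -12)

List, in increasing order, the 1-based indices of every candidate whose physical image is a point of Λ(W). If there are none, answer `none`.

2, 3, 4, 5, 6

Numerically λ ≈ 3.302776 and λ' = −1/λ ≈ -0.302776.
candidate 1: (m,n)=(3,5) → π∥ = 3+5·λ ≈ 19.513878, π⊥ = 3+5·λ' ≈ 1.486122 ∉ [-0.6, 0.6) ⇒ out
candidate 2: (m,n)=(1,5) → π∥ = 1+5·λ ≈ 17.513878, π⊥ = 1+5·λ' ≈ -0.513878 ∈ [-0.6, 0.6) ⇒ IN Λ
candidate 3: (m,n)=(-3,-9) → π∥ = -3-9·λ ≈ -32.724981, π⊥ = -3-9·λ' ≈ -0.275019 ∈ [-0.6, 0.6) ⇒ IN Λ
candidate 4: (m,n)=(-1,-2) → π∥ = -1-2·λ ≈ -7.605551, π⊥ = -1-2·λ' ≈ -0.394449 ∈ [-0.6, 0.6) ⇒ IN Λ
candidate 5: (m,n)=(0,1) → π∥ = 0+1·λ ≈ 3.302776, π⊥ = 0+1·λ' ≈ -0.302776 ∈ [-0.6, 0.6) ⇒ IN Λ
candidate 6: (m,n)=(-4,-12) → π∥ = -4-12·λ ≈ -43.633308, π⊥ = -4-12·λ' ≈ -0.366692 ∈ [-0.6, 0.6) ⇒ IN Λ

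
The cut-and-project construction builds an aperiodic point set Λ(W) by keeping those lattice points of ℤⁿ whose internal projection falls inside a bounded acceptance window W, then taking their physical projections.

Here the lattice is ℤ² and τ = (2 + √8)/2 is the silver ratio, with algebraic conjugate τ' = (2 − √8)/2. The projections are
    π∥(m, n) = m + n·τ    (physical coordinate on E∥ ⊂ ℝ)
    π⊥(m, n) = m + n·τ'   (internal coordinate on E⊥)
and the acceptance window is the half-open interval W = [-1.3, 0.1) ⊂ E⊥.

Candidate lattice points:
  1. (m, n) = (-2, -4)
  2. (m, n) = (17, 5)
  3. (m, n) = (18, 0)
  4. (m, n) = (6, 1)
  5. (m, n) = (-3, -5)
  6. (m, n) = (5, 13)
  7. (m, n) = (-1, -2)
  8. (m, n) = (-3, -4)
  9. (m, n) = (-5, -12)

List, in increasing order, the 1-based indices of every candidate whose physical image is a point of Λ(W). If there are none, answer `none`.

Compute τ' = (2−√8)/2 = -0.4142, so π⊥(m,n) = m -0.4142·n.
[1] lift (-2,-4): star map gives -0.3431; window check -1.3 ≤ -0.3431 < 0.1 is true → IN Λ
[2] lift (17,5): star map gives 14.9289; window check -1.3 ≤ 14.9289 < 0.1 is false → out
[3] lift (18,0): star map gives 18.0000; window check -1.3 ≤ 18.0000 < 0.1 is false → out
[4] lift (6,1): star map gives 5.5858; window check -1.3 ≤ 5.5858 < 0.1 is false → out
[5] lift (-3,-5): star map gives -0.9289; window check -1.3 ≤ -0.9289 < 0.1 is true → IN Λ
[6] lift (5,13): star map gives -0.3848; window check -1.3 ≤ -0.3848 < 0.1 is true → IN Λ
[7] lift (-1,-2): star map gives -0.1716; window check -1.3 ≤ -0.1716 < 0.1 is true → IN Λ
[8] lift (-3,-4): star map gives -1.3431; window check -1.3 ≤ -1.3431 < 0.1 is false → out
[9] lift (-5,-12): star map gives -0.0294; window check -1.3 ≤ -0.0294 < 0.1 is true → IN Λ

1, 5, 6, 7, 9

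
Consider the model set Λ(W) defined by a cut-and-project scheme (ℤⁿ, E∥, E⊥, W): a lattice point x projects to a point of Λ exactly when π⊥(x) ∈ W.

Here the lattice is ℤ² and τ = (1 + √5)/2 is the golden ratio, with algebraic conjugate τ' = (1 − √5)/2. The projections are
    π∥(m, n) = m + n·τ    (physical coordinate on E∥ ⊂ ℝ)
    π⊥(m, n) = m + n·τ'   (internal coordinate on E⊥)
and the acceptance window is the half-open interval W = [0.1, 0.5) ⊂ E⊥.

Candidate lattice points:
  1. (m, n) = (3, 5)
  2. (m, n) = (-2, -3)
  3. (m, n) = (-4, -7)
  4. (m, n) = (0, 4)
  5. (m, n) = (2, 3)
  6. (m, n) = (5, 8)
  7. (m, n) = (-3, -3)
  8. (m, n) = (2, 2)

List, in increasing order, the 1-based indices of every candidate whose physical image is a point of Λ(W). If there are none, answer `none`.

Compute τ' = (1−√5)/2 = -0.6180, so π⊥(m,n) = m -0.6180·n.
#1 (3,5): internal coord 3 + (5)·τ' = -0.0902; -0.0902 ∉ [0.1, 0.5) → out
#2 (-2,-3): internal coord -2 + (-3)·τ' = -0.1459; -0.1459 ∉ [0.1, 0.5) → out
#3 (-4,-7): internal coord -4 + (-7)·τ' = +0.3262; +0.3262 ∈ [0.1, 0.5) → IN Λ
#4 (0,4): internal coord 0 + (4)·τ' = -2.4721; -2.4721 ∉ [0.1, 0.5) → out
#5 (2,3): internal coord 2 + (3)·τ' = +0.1459; +0.1459 ∈ [0.1, 0.5) → IN Λ
#6 (5,8): internal coord 5 + (8)·τ' = +0.0557; +0.0557 ∉ [0.1, 0.5) → out
#7 (-3,-3): internal coord -3 + (-3)·τ' = -1.1459; -1.1459 ∉ [0.1, 0.5) → out
#8 (2,2): internal coord 2 + (2)·τ' = +0.7639; +0.7639 ∉ [0.1, 0.5) → out

3, 5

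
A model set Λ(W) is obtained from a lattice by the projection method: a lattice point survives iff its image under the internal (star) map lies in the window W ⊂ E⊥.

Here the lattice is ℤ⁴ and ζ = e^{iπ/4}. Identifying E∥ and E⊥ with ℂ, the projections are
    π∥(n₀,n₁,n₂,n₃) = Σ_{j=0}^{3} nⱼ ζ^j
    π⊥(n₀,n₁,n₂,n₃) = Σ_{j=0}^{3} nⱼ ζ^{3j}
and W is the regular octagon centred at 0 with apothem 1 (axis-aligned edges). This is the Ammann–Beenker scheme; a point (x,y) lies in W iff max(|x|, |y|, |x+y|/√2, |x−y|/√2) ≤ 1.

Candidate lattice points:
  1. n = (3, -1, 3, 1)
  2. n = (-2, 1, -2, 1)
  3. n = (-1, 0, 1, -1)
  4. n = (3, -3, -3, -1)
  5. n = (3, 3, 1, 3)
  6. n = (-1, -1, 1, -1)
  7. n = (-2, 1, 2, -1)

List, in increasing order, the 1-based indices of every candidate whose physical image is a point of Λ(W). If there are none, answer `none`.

none

Internal map: ζ^{3j} for j=0..3 gives (1,0), (−√2/2,√2/2), (0,−1), (√2/2,√2/2).
#1 (3, -1, 3, 1): internal (4.414214, -3.000000); octagon support 5.242641 vs apothem 1 → ∉ W
#2 (-2, 1, -2, 1): internal (-2.000000, 3.414214); octagon support 3.828427 vs apothem 1 → ∉ W
#3 (-1, 0, 1, -1): internal (-1.707107, -1.707107); octagon support 2.414214 vs apothem 1 → ∉ W
#4 (3, -3, -3, -1): internal (4.414214, 0.171573); octagon support 4.414214 vs apothem 1 → ∉ W
#5 (3, 3, 1, 3): internal (3.000000, 3.242641); octagon support 4.414214 vs apothem 1 → ∉ W
#6 (-1, -1, 1, -1): internal (-1.000000, -2.414214); octagon support 2.414214 vs apothem 1 → ∉ W
#7 (-2, 1, 2, -1): internal (-3.414214, -2.000000); octagon support 3.828427 vs apothem 1 → ∉ W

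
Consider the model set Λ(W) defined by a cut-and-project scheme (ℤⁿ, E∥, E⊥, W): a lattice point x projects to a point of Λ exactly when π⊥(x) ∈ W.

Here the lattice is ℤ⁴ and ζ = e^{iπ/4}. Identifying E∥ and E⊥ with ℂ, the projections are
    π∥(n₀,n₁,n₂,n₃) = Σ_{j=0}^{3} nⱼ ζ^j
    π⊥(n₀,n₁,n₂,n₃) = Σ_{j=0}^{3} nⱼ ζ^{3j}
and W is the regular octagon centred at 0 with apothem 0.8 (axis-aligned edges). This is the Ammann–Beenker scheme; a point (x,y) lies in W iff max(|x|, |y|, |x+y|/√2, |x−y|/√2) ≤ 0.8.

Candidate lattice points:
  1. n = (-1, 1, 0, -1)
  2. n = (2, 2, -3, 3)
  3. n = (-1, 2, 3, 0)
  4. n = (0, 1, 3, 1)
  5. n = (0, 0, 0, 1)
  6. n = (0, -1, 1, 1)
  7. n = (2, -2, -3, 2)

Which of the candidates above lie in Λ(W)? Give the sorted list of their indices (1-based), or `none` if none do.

π⊥(n) = n₀ + n₁ζ³ + n₂ζ⁶ + n₃ζ⁹ where ζ = e^{iπ/4}.
#1 (-1, 1, 0, -1): internal (-2.414214, 0.000000); octagon support 2.414214 vs apothem 0.8 → ∉ W
#2 (2, 2, -3, 3): internal (2.707107, 6.535534); octagon support 6.535534 vs apothem 0.8 → ∉ W
#3 (-1, 2, 3, 0): internal (-2.414214, -1.585786); octagon support 2.828427 vs apothem 0.8 → ∉ W
#4 (0, 1, 3, 1): internal (0.000000, -1.585786); octagon support 1.585786 vs apothem 0.8 → ∉ W
#5 (0, 0, 0, 1): internal (0.707107, 0.707107); octagon support 1.000000 vs apothem 0.8 → ∉ W
#6 (0, -1, 1, 1): internal (1.414214, -1.000000); octagon support 1.707107 vs apothem 0.8 → ∉ W
#7 (2, -2, -3, 2): internal (4.828427, 3.000000); octagon support 5.535534 vs apothem 0.8 → ∉ W

none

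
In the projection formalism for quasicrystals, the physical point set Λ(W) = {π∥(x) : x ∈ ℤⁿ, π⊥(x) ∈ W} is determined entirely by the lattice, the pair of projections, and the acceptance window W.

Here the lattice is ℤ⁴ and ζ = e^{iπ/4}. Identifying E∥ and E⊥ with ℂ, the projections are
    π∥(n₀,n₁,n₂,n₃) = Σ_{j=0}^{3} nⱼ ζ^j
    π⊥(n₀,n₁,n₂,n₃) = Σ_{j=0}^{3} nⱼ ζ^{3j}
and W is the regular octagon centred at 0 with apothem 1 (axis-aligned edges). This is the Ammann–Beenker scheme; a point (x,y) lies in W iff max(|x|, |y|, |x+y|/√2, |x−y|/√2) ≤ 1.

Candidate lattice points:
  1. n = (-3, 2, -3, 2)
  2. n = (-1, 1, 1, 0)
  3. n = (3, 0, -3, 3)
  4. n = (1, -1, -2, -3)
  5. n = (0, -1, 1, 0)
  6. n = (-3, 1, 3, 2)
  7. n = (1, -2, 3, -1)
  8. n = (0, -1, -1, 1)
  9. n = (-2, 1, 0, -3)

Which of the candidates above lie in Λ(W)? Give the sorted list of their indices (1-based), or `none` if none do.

4

With ζ = e^{iπ/4} the internal vectors are ζ^0,ζ^3,ζ^6,ζ^9.
#1 (-3, 2, -3, 2): internal (-3.000000, 5.828427); octagon support 6.242641 vs apothem 1 → ∉ W
#2 (-1, 1, 1, 0): internal (-1.707107, -0.292893); octagon support 1.707107 vs apothem 1 → ∉ W
#3 (3, 0, -3, 3): internal (5.121320, 5.121320); octagon support 7.242641 vs apothem 1 → ∉ W
#4 (1, -1, -2, -3): internal (-0.414214, -0.828427); octagon support 0.878680 vs apothem 1 → ∈ W
#5 (0, -1, 1, 0): internal (0.707107, -1.707107); octagon support 1.707107 vs apothem 1 → ∉ W
#6 (-3, 1, 3, 2): internal (-2.292893, -0.878680); octagon support 2.292893 vs apothem 1 → ∉ W
#7 (1, -2, 3, -1): internal (1.707107, -5.121320); octagon support 5.121320 vs apothem 1 → ∉ W
#8 (0, -1, -1, 1): internal (1.414214, 1.000000); octagon support 1.707107 vs apothem 1 → ∉ W
#9 (-2, 1, 0, -3): internal (-4.828427, -1.414214); octagon support 4.828427 vs apothem 1 → ∉ W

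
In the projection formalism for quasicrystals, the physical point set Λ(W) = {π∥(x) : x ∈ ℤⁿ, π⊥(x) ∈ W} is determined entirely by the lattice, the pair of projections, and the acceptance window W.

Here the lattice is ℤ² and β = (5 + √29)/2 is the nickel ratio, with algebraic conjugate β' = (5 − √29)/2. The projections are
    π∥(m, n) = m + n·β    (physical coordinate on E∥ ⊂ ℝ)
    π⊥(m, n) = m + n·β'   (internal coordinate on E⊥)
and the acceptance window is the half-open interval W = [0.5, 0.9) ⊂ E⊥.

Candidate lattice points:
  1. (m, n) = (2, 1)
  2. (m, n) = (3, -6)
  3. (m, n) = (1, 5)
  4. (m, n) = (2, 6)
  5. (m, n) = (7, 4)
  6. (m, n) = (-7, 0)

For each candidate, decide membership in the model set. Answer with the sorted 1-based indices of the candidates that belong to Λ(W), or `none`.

4

Numerically β ≈ 5.19258 and β' = −1/β ≈ -0.19258.
candidate 1: (m,n)=(2,1) → π∥ = 2+1·β ≈ 7.19258, π⊥ = 2+1·β' ≈ 1.80742 ∉ [0.5, 0.9) ⇒ out
candidate 2: (m,n)=(3,-6) → π∥ = 3-6·β ≈ -28.15549, π⊥ = 3-6·β' ≈ 4.15549 ∉ [0.5, 0.9) ⇒ out
candidate 3: (m,n)=(1,5) → π∥ = 1+5·β ≈ 26.96291, π⊥ = 1+5·β' ≈ 0.03709 ∉ [0.5, 0.9) ⇒ out
candidate 4: (m,n)=(2,6) → π∥ = 2+6·β ≈ 33.15549, π⊥ = 2+6·β' ≈ 0.84451 ∈ [0.5, 0.9) ⇒ IN Λ
candidate 5: (m,n)=(7,4) → π∥ = 7+4·β ≈ 27.77033, π⊥ = 7+4·β' ≈ 6.22967 ∉ [0.5, 0.9) ⇒ out
candidate 6: (m,n)=(-7,0) → π∥ = -7+0·β ≈ -7.00000, π⊥ = -7+0·β' ≈ -7.00000 ∉ [0.5, 0.9) ⇒ out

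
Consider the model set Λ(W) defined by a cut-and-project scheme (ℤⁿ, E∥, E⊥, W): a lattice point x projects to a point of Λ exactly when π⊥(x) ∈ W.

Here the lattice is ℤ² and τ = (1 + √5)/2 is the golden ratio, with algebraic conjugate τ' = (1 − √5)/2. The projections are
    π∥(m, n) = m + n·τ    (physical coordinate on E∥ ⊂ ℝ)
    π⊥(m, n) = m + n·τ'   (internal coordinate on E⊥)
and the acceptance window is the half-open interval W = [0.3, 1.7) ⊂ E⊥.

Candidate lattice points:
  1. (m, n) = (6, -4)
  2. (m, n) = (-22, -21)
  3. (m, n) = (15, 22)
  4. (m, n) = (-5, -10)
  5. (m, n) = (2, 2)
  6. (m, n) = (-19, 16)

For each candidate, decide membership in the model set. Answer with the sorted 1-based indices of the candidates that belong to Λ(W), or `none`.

3, 4, 5

Compute τ' = (1−√5)/2 = -0.61803, so π⊥(m,n) = m -0.61803·n.
#1 (6,-4): internal coord 6 + (-4)·τ' = +8.47214; +8.47214 ∉ [0.3, 1.7) → out
#2 (-22,-21): internal coord -22 + (-21)·τ' = -9.02129; -9.02129 ∉ [0.3, 1.7) → out
#3 (15,22): internal coord 15 + (22)·τ' = +1.40325; +1.40325 ∈ [0.3, 1.7) → IN Λ
#4 (-5,-10): internal coord -5 + (-10)·τ' = +1.18034; +1.18034 ∈ [0.3, 1.7) → IN Λ
#5 (2,2): internal coord 2 + (2)·τ' = +0.76393; +0.76393 ∈ [0.3, 1.7) → IN Λ
#6 (-19,16): internal coord -19 + (16)·τ' = -28.88854; -28.88854 ∉ [0.3, 1.7) → out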